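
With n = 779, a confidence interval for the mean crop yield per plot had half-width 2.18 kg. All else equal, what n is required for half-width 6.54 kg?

Margin of error scales as 1/√n, so n₂ = n₁·(E₁/E₂)².
n₂ = 779 × (2.18/6.54)² = 779 × 0.1111 = 86.55
Round up: n₂ = 87.

87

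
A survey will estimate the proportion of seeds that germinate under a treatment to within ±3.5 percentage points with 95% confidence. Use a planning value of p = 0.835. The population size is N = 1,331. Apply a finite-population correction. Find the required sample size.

327

For a proportion with margin E = 0.035 at 95% confidence, z = 1.960.
n = p̂(1−p̂)(z/E)² = 0.835 × 0.165 × (1.960/0.035)² = 432.06 — call this n₀.
Finite-population correction with N = 1,331: n = n₀ / (1 + (n₀−1)/N) = 432.06 / 1.324 = 326.33
Round up: n = 327.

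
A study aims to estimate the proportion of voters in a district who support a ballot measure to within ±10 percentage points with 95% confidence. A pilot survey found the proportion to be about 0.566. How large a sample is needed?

For a proportion with margin E = 0.1 at 95% confidence, z = 1.960.
n = p̂(1−p̂)(z/E)² = 0.566 × 0.434 × (1.960/0.1)² = 94.37
Round up: n = 95.

n = 95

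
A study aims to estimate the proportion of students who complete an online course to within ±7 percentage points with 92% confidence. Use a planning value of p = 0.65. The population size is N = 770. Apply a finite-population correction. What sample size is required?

121

For a proportion with margin E = 0.07 at 92% confidence, z = 1.751.
n = p̂(1−p̂)(z/E)² = 0.65 × 0.35 × (1.751/0.07)² = 142.35 — call this n₀.
Finite-population correction with N = 770: n = n₀ / (1 + (n₀−1)/N) = 142.35 / 1.184 = 120.23
Round up: n = 121.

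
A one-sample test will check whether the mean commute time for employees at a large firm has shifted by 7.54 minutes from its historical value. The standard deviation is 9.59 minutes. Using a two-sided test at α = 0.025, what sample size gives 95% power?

For a one-sample z-test, n = ((z_{α/2} + z_β)·σ/δ)².
z_{α/2} = 2.241 (two-sided α = 0.025); z_β = 1.645 (power 95% → β = 0.05).
n = (3.886 × 9.59 / 7.54)² = 24.43
Round up: n = 25.

n = 25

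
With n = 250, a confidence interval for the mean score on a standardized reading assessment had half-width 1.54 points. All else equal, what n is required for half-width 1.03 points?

Margin of error scales as 1/√n, so n₂ = n₁·(E₁/E₂)².
n₂ = 250 × (1.54/1.03)² = 250 × 2.235 = 558.75
Round up: n₂ = 559.

559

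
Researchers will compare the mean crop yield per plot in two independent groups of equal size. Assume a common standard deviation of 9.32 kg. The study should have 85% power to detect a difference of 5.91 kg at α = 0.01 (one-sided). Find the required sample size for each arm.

For two equal groups, n per group = 2·((z_α + z_β)·σ/δ)².
z_α = 2.326; z_β = 1.036 (power 85%).
n = 2 × (3.362 × 9.32 / 5.91)² = 2 × 28.11 = 56.22
Round up: n = 57 per group.

57 per group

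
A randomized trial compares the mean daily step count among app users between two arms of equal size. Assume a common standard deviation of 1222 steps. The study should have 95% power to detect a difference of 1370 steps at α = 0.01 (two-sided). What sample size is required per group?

For two equal groups, n per group = 2·((z_{α/2} + z_β)·σ/δ)².
z_{α/2} = 2.576; z_β = 1.645 (power 95%).
n = 2 × (4.221 × 1222 / 1370)² = 2 × 14.18 = 28.36
Round up: n = 29 per group.

29 per group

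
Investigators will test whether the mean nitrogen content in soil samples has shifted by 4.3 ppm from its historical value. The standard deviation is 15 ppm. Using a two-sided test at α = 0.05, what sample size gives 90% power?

For a one-sample z-test, n = ((z_{α/2} + z_β)·σ/δ)².
z_{α/2} = 1.960 (two-sided α = 0.05); z_β = 1.282 (power 90% → β = 0.1).
n = (3.242 × 15 / 4.3)² = 127.90
Round up: n = 128.

128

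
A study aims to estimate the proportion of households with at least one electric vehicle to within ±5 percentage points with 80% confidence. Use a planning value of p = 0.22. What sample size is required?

113

For a proportion with margin E = 0.05 at 80% confidence, z = 1.282.
n = p̂(1−p̂)(z/E)² = 0.22 × 0.78 × (1.282/0.05)² = 112.81
Round up: n = 113.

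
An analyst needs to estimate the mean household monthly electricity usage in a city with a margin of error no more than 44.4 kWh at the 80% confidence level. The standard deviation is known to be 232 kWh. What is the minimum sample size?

For a mean, the margin of error is E = z·σ/√n, so n = (zσ/E)².
At 80% confidence, z = 1.282.
n = (1.282 × 232 / 44.4)² = 44.87
Round up: n = 45.

n = 45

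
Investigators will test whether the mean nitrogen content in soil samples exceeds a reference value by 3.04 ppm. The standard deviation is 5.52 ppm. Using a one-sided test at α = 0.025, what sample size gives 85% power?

For a one-sample z-test, n = ((z_α + z_β)·σ/δ)².
z_α = 1.960 (one-sided α = 0.025); z_β = 1.036 (power 85% → β = 0.15).
n = (2.996 × 5.52 / 3.04)² = 29.59
Round up: n = 30.

30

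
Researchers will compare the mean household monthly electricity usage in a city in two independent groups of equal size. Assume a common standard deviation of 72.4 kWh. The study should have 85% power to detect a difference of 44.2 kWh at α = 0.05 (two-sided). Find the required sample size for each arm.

For two equal groups, n per group = 2·((z_{α/2} + z_β)·σ/δ)².
z_{α/2} = 1.960; z_β = 1.036 (power 85%).
n = 2 × (2.996 × 72.4 / 44.2)² = 2 × 24.08 = 48.16
Round up: n = 49 per group.

49 per group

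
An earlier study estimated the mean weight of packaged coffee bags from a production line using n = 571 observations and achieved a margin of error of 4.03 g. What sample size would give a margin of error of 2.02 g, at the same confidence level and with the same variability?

2273

Margin of error scales as 1/√n, so n₂ = n₁·(E₁/E₂)².
n₂ = 571 × (4.03/2.02)² = 571 × 3.98 = 2272.58
Round up: n₂ = 2273.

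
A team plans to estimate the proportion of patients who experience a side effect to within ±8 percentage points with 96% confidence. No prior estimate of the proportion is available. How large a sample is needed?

165

For a proportion with margin E = 0.08 at 96% confidence, z = 2.054.
With no prior estimate, use p = 0.5, which maximizes p(1−p) at 0.25.
n = 0.25 × (z/E)² = 0.25 × (2.054/0.08)² = 164.80
Round up: n = 165.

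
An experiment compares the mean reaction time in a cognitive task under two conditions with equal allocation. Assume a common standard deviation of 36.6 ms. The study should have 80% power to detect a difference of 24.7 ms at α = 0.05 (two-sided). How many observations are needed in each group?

For two equal groups, n per group = 2·((z_{α/2} + z_β)·σ/δ)².
z_{α/2} = 1.960; z_β = 0.842 (power 80%).
n = 2 × (2.802 × 36.6 / 24.7)² = 2 × 17.24 = 34.48
Round up: n = 35 per group.

35 per group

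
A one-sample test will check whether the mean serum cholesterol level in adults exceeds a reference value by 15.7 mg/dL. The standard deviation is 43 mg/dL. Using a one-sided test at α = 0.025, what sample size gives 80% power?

n = 59

For a one-sample z-test, n = ((z_α + z_β)·σ/δ)².
z_α = 1.960 (one-sided α = 0.025); z_β = 0.842 (power 80% → β = 0.2).
n = (2.802 × 43 / 15.7)² = 58.89
Round up: n = 59.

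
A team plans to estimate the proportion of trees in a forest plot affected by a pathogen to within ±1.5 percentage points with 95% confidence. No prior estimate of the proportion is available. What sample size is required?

n = 4269

For a proportion with margin E = 0.015 at 95% confidence, z = 1.960.
With no prior estimate, use p = 0.5, which maximizes p(1−p) at 0.25.
n = 0.25 × (z/E)² = 0.25 × (1.960/0.015)² = 4268.44
Round up: n = 4269.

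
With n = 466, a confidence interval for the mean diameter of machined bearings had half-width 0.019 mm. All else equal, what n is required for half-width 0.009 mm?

Margin of error scales as 1/√n, so n₂ = n₁·(E₁/E₂)².
n₂ = 466 × (0.019/0.009)² = 466 × 4.457 = 2076.96
Round up: n₂ = 2077.

2077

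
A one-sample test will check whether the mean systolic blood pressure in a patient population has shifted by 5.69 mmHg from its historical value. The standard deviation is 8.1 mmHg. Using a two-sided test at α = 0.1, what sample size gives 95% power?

For a one-sample z-test, n = ((z_{α/2} + z_β)·σ/δ)².
z_{α/2} = 1.645 (two-sided α = 0.1); z_β = 1.645 (power 95% → β = 0.05).
n = (3.290 × 8.1 / 5.69)² = 21.93
Round up: n = 22.

22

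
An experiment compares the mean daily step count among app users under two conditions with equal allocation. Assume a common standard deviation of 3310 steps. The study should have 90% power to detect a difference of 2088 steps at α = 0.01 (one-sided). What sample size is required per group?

For two equal groups, n per group = 2·((z_α + z_β)·σ/δ)².
z_α = 2.326; z_β = 1.282 (power 90%).
n = 2 × (3.608 × 3310 / 2088)² = 2 × 32.71 = 65.42
Round up: n = 66 per group.

66 per group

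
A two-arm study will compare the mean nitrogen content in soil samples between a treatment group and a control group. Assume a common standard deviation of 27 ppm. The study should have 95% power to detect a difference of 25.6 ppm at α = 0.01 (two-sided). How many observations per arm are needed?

For two equal groups, n per group = 2·((z_{α/2} + z_β)·σ/δ)².
z_{α/2} = 2.576; z_β = 1.645 (power 95%).
n = 2 × (4.221 × 27 / 25.6)² = 2 × 19.82 = 39.64
Round up: n = 40 per group.

40 per group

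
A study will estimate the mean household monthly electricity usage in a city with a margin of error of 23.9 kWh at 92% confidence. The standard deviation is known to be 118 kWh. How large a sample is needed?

For a mean, the margin of error is E = z·σ/√n, so n = (zσ/E)².
At 92% confidence, z = 1.751.
n = (1.751 × 118 / 23.9)² = 74.74
Round up: n = 75.

75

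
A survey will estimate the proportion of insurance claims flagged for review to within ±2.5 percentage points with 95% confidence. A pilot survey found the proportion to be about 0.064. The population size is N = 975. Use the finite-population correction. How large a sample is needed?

n = 268

For a proportion with margin E = 0.025 at 95% confidence, z = 1.960.
n = p̂(1−p̂)(z/E)² = 0.064 × 0.936 × (1.960/0.025)² = 368.20 — call this n₀.
Finite-population correction with N = 975: n = n₀ / (1 + (n₀−1)/N) = 368.20 / 1.377 = 267.39
Round up: n = 268.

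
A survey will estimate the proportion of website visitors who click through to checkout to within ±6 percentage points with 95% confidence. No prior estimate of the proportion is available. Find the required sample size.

267

For a proportion with margin E = 0.06 at 95% confidence, z = 1.960.
With no prior estimate, use p = 0.5, which maximizes p(1−p) at 0.25.
n = 0.25 × (z/E)² = 0.25 × (1.960/0.06)² = 266.78
Round up: n = 267.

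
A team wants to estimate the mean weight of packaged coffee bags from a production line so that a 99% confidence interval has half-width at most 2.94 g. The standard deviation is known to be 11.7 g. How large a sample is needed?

106

For a mean, the margin of error is E = z·σ/√n, so n = (zσ/E)².
At 99% confidence, z = 2.576.
n = (2.576 × 11.7 / 2.94)² = 105.09
Round up: n = 106.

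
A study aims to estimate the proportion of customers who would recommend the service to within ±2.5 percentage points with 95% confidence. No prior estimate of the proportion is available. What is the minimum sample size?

1537

For a proportion with margin E = 0.025 at 95% confidence, z = 1.960.
With no prior estimate, use p = 0.5, which maximizes p(1−p) at 0.25.
n = 0.25 × (z/E)² = 0.25 × (1.960/0.025)² = 1536.64
Round up: n = 1537.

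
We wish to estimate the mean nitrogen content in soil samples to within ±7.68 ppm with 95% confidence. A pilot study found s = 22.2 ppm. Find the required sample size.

n = 33

For a mean, the margin of error is E = z·σ/√n, so n = (zσ/E)².
At 95% confidence, z = 1.960.
n = (1.960 × 22.2 / 7.68)² = 32.10
Round up: n = 33.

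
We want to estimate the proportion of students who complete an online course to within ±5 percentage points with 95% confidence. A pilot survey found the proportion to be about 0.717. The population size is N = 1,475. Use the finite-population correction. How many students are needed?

For a proportion with margin E = 0.05 at 95% confidence, z = 1.960.
n = p̂(1−p̂)(z/E)² = 0.717 × 0.283 × (1.960/0.05)² = 311.80 — call this n₀.
Finite-population correction with N = 1,475: n = n₀ / (1 + (n₀−1)/N) = 311.80 / 1.211 = 257.47
Round up: n = 258.

n = 258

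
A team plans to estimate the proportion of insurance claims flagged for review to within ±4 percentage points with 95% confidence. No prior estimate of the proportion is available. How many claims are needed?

n = 601

For a proportion with margin E = 0.04 at 95% confidence, z = 1.960.
With no prior estimate, use p = 0.5, which maximizes p(1−p) at 0.25.
n = 0.25 × (z/E)² = 0.25 × (1.960/0.04)² = 600.25
Round up: n = 601.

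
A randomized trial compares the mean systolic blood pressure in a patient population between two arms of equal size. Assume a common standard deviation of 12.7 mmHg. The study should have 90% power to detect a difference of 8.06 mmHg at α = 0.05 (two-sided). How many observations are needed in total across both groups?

106 total

For two equal groups, n per group = 2·((z_{α/2} + z_β)·σ/δ)².
z_{α/2} = 1.960; z_β = 1.282 (power 90%).
n = 2 × (3.242 × 12.7 / 8.06)² = 2 × 26.10 = 52.20
Round up: n = 53 per group.
Total across both groups: 2 × 53 = 106.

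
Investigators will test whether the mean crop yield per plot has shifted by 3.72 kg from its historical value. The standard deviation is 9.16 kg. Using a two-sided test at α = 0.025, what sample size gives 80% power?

58

For a one-sample z-test, n = ((z_{α/2} + z_β)·σ/δ)².
z_{α/2} = 2.241 (two-sided α = 0.025); z_β = 0.842 (power 80% → β = 0.2).
n = (3.083 × 9.16 / 3.72)² = 57.63
Round up: n = 58.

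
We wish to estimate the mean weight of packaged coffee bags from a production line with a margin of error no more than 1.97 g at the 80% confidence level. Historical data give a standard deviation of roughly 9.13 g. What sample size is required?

For a mean, the margin of error is E = z·σ/√n, so n = (zσ/E)².
At 80% confidence, z = 1.282.
n = (1.282 × 9.13 / 1.97)² = 35.30
Round up: n = 36.

n = 36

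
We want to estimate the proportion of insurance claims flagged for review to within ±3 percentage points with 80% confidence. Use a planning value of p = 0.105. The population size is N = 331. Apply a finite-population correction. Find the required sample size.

114

For a proportion with margin E = 0.03 at 80% confidence, z = 1.282.
n = p̂(1−p̂)(z/E)² = 0.105 × 0.895 × (1.282/0.03)² = 171.61 — call this n₀.
Finite-population correction with N = 331: n = n₀ / (1 + (n₀−1)/N) = 171.61 / 1.515 = 113.27
Round up: n = 114.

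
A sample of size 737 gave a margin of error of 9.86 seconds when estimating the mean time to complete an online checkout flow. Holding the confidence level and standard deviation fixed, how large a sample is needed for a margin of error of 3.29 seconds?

n = 6620

Margin of error scales as 1/√n, so n₂ = n₁·(E₁/E₂)².
n₂ = 737 × (9.86/3.29)² = 737 × 8.982 = 6619.73
Round up: n₂ = 6620.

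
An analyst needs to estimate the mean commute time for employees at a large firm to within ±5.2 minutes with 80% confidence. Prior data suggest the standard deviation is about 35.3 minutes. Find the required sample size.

76

For a mean, the margin of error is E = z·σ/√n, so n = (zσ/E)².
At 80% confidence, z = 1.282.
n = (1.282 × 35.3 / 5.2)² = 75.74
Round up: n = 76.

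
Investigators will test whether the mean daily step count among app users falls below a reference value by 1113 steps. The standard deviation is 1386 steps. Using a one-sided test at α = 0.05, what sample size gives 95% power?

17

For a one-sample z-test, n = ((z_α + z_β)·σ/δ)².
z_α = 1.645 (one-sided α = 0.05); z_β = 1.645 (power 95% → β = 0.05).
n = (3.290 × 1386 / 1113)² = 16.79
Round up: n = 17.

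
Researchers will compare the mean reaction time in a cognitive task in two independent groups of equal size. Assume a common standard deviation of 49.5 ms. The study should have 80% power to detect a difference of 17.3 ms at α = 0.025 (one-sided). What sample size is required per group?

For two equal groups, n per group = 2·((z_α + z_β)·σ/δ)².
z_α = 1.960; z_β = 0.842 (power 80%).
n = 2 × (2.802 × 49.5 / 17.3)² = 2 × 64.28 = 128.56
Round up: n = 129 per group.

129 per group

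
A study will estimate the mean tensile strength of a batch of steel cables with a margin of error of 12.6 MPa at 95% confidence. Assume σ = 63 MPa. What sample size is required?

For a mean, the margin of error is E = z·σ/√n, so n = (zσ/E)².
At 95% confidence, z = 1.960.
n = (1.960 × 63 / 12.6)² = 96.04
Round up: n = 97.

n = 97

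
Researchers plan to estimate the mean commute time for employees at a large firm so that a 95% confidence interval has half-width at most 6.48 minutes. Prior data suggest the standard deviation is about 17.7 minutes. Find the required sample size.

For a mean, the margin of error is E = z·σ/√n, so n = (zσ/E)².
At 95% confidence, z = 1.960.
n = (1.960 × 17.7 / 6.48)² = 28.66
Round up: n = 29.

n = 29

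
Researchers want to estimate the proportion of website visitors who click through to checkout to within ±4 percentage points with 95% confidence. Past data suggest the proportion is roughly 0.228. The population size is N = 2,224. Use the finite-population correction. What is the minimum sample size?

n = 356

For a proportion with margin E = 0.04 at 95% confidence, z = 1.960.
n = p̂(1−p̂)(z/E)² = 0.228 × 0.772 × (1.960/0.04)² = 422.61 — call this n₀.
Finite-population correction with N = 2,224: n = n₀ / (1 + (n₀−1)/N) = 422.61 / 1.19 = 355.13
Round up: n = 356.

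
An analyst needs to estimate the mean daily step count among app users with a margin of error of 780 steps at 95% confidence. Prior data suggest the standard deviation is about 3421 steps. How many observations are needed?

74

For a mean, the margin of error is E = z·σ/√n, so n = (zσ/E)².
At 95% confidence, z = 1.960.
n = (1.960 × 3421 / 780)² = 73.90
Round up: n = 74.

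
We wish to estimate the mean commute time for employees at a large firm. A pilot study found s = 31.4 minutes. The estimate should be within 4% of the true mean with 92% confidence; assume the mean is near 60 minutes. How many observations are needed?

For a mean, the margin of error is E = z·σ/√n, so n = (zσ/E)².
At 92% confidence, z = 1.751.
E = 4% of 60 = 2.4 minutes.
n = (1.751 × 31.4 / 2.4)² = 524.82
Round up: n = 525.

525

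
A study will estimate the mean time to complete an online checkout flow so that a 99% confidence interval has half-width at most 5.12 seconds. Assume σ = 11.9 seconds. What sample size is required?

n = 36

For a mean, the margin of error is E = z·σ/√n, so n = (zσ/E)².
At 99% confidence, z = 2.576.
n = (2.576 × 11.9 / 5.12)² = 35.85
Round up: n = 36.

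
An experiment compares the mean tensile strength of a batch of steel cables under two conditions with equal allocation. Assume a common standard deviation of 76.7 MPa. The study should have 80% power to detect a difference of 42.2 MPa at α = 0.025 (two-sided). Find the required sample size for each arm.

63 per group

For two equal groups, n per group = 2·((z_{α/2} + z_β)·σ/δ)².
z_{α/2} = 2.241; z_β = 0.842 (power 80%).
n = 2 × (3.083 × 76.7 / 42.2)² = 2 × 31.40 = 62.80
Round up: n = 63 per group.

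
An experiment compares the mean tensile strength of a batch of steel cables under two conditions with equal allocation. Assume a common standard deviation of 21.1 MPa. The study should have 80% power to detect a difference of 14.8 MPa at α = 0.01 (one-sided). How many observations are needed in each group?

41 per group

For two equal groups, n per group = 2·((z_α + z_β)·σ/δ)².
z_α = 2.326; z_β = 0.842 (power 80%).
n = 2 × (3.168 × 21.1 / 14.8)² = 2 × 20.40 = 40.80
Round up: n = 41 per group.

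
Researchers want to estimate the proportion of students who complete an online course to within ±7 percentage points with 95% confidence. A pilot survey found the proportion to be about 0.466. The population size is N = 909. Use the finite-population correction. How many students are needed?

161

For a proportion with margin E = 0.07 at 95% confidence, z = 1.960.
n = p̂(1−p̂)(z/E)² = 0.466 × 0.534 × (1.960/0.07)² = 195.09 — call this n₀.
Finite-population correction with N = 909: n = n₀ / (1 + (n₀−1)/N) = 195.09 / 1.214 = 160.70
Round up: n = 161.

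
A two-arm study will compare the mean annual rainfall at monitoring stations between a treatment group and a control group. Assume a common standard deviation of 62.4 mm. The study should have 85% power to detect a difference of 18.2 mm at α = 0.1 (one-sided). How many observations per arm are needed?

127 per group

For two equal groups, n per group = 2·((z_α + z_β)·σ/δ)².
z_α = 1.282; z_β = 1.036 (power 85%).
n = 2 × (2.318 × 62.4 / 18.2)² = 2 × 63.16 = 126.32
Round up: n = 127 per group.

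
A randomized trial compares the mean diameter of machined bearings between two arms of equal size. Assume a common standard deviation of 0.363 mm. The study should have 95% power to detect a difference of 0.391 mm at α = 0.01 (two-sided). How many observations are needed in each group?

31 per group

For two equal groups, n per group = 2·((z_{α/2} + z_β)·σ/δ)².
z_{α/2} = 2.576; z_β = 1.645 (power 95%).
n = 2 × (4.221 × 0.363 / 0.391)² = 2 × 15.36 = 30.72
Round up: n = 31 per group.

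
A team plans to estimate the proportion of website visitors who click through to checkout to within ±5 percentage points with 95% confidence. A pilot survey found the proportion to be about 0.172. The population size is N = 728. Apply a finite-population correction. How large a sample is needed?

For a proportion with margin E = 0.05 at 95% confidence, z = 1.960.
n = p̂(1−p̂)(z/E)² = 0.172 × 0.828 × (1.960/0.05)² = 218.84 — call this n₀.
Finite-population correction with N = 728: n = n₀ / (1 + (n₀−1)/N) = 218.84 / 1.299 = 168.47
Round up: n = 169.

169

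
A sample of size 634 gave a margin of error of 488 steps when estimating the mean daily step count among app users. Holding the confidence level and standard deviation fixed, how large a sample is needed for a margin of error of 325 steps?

Margin of error scales as 1/√n, so n₂ = n₁·(E₁/E₂)².
n₂ = 634 × (488/325)² = 634 × 2.255 = 1429.67
Round up: n₂ = 1430.

n = 1430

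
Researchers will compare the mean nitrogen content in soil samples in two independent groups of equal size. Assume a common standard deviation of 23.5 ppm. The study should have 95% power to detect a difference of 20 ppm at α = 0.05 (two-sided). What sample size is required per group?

36 per group

For two equal groups, n per group = 2·((z_{α/2} + z_β)·σ/δ)².
z_{α/2} = 1.960; z_β = 1.645 (power 95%).
n = 2 × (3.605 × 23.5 / 20)² = 2 × 17.94 = 35.88
Round up: n = 36 per group.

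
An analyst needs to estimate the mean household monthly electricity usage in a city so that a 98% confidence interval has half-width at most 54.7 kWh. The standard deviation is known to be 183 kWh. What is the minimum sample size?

61

For a mean, the margin of error is E = z·σ/√n, so n = (zσ/E)².
At 98% confidence, z = 2.326.
n = (2.326 × 183 / 54.7)² = 60.55
Round up: n = 61.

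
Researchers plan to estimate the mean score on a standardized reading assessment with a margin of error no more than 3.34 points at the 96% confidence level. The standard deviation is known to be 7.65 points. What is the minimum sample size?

For a mean, the margin of error is E = z·σ/√n, so n = (zσ/E)².
At 96% confidence, z = 2.054.
n = (2.054 × 7.65 / 3.34)² = 22.13
Round up: n = 23.

23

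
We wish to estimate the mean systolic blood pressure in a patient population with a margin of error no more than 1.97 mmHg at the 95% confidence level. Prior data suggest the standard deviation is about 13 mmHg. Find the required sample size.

168

For a mean, the margin of error is E = z·σ/√n, so n = (zσ/E)².
At 95% confidence, z = 1.960.
n = (1.960 × 13 / 1.97)² = 167.29
Round up: n = 168.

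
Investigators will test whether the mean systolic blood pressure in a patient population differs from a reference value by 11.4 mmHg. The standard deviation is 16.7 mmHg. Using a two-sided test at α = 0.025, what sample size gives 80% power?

n = 21

For a one-sample z-test, n = ((z_{α/2} + z_β)·σ/δ)².
z_{α/2} = 2.241 (two-sided α = 0.025); z_β = 0.842 (power 80% → β = 0.2).
n = (3.083 × 16.7 / 11.4)² = 20.40
Round up: n = 21.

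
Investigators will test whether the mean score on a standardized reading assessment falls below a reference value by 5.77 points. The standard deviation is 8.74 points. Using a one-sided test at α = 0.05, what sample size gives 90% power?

For a one-sample z-test, n = ((z_α + z_β)·σ/δ)².
z_α = 1.645 (one-sided α = 0.05); z_β = 1.282 (power 90% → β = 0.1).
n = (2.927 × 8.74 / 5.77)² = 19.66
Round up: n = 20.

n = 20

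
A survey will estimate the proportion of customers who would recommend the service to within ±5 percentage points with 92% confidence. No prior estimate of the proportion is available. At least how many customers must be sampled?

307

For a proportion with margin E = 0.05 at 92% confidence, z = 1.751.
With no prior estimate, use p = 0.5, which maximizes p(1−p) at 0.25.
n = 0.25 × (z/E)² = 0.25 × (1.751/0.05)² = 306.60
Round up: n = 307.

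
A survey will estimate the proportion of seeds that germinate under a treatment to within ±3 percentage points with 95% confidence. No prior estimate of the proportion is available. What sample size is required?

n = 1068

For a proportion with margin E = 0.03 at 95% confidence, z = 1.960.
With no prior estimate, use p = 0.5, which maximizes p(1−p) at 0.25.
n = 0.25 × (z/E)² = 0.25 × (1.960/0.03)² = 1067.11
Round up: n = 1068.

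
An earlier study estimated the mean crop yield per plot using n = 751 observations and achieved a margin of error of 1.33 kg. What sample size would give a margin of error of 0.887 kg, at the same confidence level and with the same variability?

Margin of error scales as 1/√n, so n₂ = n₁·(E₁/E₂)².
n₂ = 751 × (1.33/0.887)² = 751 × 2.248 = 1688.25
Round up: n₂ = 1689.

1689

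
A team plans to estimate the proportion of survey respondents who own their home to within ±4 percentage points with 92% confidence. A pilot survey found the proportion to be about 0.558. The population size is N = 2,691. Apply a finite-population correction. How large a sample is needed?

n = 403

For a proportion with margin E = 0.04 at 92% confidence, z = 1.751.
n = p̂(1−p̂)(z/E)² = 0.558 × 0.442 × (1.751/0.04)² = 472.62 — call this n₀.
Finite-population correction with N = 2,691: n = n₀ / (1 + (n₀−1)/N) = 472.62 / 1.175 = 402.23
Round up: n = 403.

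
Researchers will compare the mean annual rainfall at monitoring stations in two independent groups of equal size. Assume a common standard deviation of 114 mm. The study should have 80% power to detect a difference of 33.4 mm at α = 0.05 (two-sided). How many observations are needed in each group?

For two equal groups, n per group = 2·((z_{α/2} + z_β)·σ/δ)².
z_{α/2} = 1.960; z_β = 0.842 (power 80%).
n = 2 × (2.802 × 114 / 33.4)² = 2 × 91.46 = 182.92
Round up: n = 183 per group.

183 per group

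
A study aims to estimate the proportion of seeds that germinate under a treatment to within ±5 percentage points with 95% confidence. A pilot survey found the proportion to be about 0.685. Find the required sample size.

n = 332

For a proportion with margin E = 0.05 at 95% confidence, z = 1.960.
n = p̂(1−p̂)(z/E)² = 0.685 × 0.315 × (1.960/0.05)² = 331.57
Round up: n = 332.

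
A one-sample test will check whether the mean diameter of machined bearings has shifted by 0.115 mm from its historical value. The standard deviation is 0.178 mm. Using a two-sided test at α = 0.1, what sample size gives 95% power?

n = 26

For a one-sample z-test, n = ((z_{α/2} + z_β)·σ/δ)².
z_{α/2} = 1.645 (two-sided α = 0.1); z_β = 1.645 (power 95% → β = 0.05).
n = (3.290 × 0.178 / 0.115)² = 25.93
Round up: n = 26.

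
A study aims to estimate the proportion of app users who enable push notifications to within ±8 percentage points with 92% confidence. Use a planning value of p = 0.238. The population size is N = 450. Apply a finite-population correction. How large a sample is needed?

73

For a proportion with margin E = 0.08 at 92% confidence, z = 1.751.
n = p̂(1−p̂)(z/E)² = 0.238 × 0.762 × (1.751/0.08)² = 86.88 — call this n₀.
Finite-population correction with N = 450: n = n₀ / (1 + (n₀−1)/N) = 86.88 / 1.191 = 72.95
Round up: n = 73.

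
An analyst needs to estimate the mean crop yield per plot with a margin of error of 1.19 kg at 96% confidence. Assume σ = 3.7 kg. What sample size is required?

For a mean, the margin of error is E = z·σ/√n, so n = (zσ/E)².
At 96% confidence, z = 2.054.
n = (2.054 × 3.7 / 1.19)² = 40.79
Round up: n = 41.

n = 41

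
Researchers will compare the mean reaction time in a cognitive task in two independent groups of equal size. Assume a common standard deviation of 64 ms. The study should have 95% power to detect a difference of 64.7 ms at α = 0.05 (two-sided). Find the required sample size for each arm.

26 per group

For two equal groups, n per group = 2·((z_{α/2} + z_β)·σ/δ)².
z_{α/2} = 1.960; z_β = 1.645 (power 95%).
n = 2 × (3.605 × 64 / 64.7)² = 2 × 12.72 = 25.44
Round up: n = 26 per group.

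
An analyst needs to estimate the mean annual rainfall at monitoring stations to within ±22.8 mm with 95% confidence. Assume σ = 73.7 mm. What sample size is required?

For a mean, the margin of error is E = z·σ/√n, so n = (zσ/E)².
At 95% confidence, z = 1.960.
n = (1.960 × 73.7 / 22.8)² = 40.14
Round up: n = 41.

n = 41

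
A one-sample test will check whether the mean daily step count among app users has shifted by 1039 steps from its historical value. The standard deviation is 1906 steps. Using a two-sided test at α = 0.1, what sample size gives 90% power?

29

For a one-sample z-test, n = ((z_{α/2} + z_β)·σ/δ)².
z_{α/2} = 1.645 (two-sided α = 0.1); z_β = 1.282 (power 90% → β = 0.1).
n = (2.927 × 1906 / 1039)² = 28.83
Round up: n = 29.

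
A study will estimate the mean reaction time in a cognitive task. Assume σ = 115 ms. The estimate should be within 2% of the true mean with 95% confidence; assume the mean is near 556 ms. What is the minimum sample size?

For a mean, the margin of error is E = z·σ/√n, so n = (zσ/E)².
At 95% confidence, z = 1.960.
E = 2% of 556 = 11.12 ms.
n = (1.960 × 115 / 11.12)² = 410.86
Round up: n = 411.

411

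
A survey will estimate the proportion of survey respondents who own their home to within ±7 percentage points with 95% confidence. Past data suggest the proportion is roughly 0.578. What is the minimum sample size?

For a proportion with margin E = 0.07 at 95% confidence, z = 1.960.
n = p̂(1−p̂)(z/E)² = 0.578 × 0.422 × (1.960/0.07)² = 191.23
Round up: n = 192.

192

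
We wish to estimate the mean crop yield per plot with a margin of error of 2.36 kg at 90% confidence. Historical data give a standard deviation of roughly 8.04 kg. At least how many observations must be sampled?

n = 32

For a mean, the margin of error is E = z·σ/√n, so n = (zσ/E)².
At 90% confidence, z = 1.645.
n = (1.645 × 8.04 / 2.36)² = 31.41
Round up: n = 32.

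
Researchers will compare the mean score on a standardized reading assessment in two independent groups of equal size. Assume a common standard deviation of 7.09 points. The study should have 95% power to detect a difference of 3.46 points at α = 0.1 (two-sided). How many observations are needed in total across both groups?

182 total

For two equal groups, n per group = 2·((z_{α/2} + z_β)·σ/δ)².
z_{α/2} = 1.645; z_β = 1.645 (power 95%).
n = 2 × (3.290 × 7.09 / 3.46)² = 2 × 45.45 = 90.90
Round up: n = 91 per group.
Total across both groups: 2 × 91 = 182.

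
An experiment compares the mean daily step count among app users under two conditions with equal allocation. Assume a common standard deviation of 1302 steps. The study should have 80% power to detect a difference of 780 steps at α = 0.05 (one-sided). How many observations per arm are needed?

For two equal groups, n per group = 2·((z_α + z_β)·σ/δ)².
z_α = 1.645; z_β = 0.842 (power 80%).
n = 2 × (2.487 × 1302 / 780)² = 2 × 17.23 = 34.46
Round up: n = 35 per group.

35 per group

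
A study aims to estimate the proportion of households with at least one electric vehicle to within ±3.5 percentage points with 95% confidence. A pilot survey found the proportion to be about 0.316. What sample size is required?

For a proportion with margin E = 0.035 at 95% confidence, z = 1.960.
n = p̂(1−p̂)(z/E)² = 0.316 × 0.684 × (1.960/0.035)² = 677.83
Round up: n = 678.

n = 678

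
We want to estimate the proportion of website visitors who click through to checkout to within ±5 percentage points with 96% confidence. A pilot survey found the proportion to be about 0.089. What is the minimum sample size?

For a proportion with margin E = 0.05 at 96% confidence, z = 2.054.
n = p̂(1−p̂)(z/E)² = 0.089 × 0.911 × (2.054/0.05)² = 136.83
Round up: n = 137.

137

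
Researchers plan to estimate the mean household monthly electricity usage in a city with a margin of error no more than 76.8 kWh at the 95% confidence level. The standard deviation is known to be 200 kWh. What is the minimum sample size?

For a mean, the margin of error is E = z·σ/√n, so n = (zσ/E)².
At 95% confidence, z = 1.960.
n = (1.960 × 200 / 76.8)² = 26.05
Round up: n = 27.

n = 27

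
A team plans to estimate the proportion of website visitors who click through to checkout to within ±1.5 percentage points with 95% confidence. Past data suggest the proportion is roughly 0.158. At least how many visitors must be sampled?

For a proportion with margin E = 0.015 at 95% confidence, z = 1.960.
n = p̂(1−p̂)(z/E)² = 0.158 × 0.842 × (1.960/0.015)² = 2271.43
Round up: n = 2272.

n = 2272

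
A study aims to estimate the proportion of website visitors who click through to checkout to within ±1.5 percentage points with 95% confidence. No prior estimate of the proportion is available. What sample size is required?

4269

For a proportion with margin E = 0.015 at 95% confidence, z = 1.960.
With no prior estimate, use p = 0.5, which maximizes p(1−p) at 0.25.
n = 0.25 × (z/E)² = 0.25 × (1.960/0.015)² = 4268.44
Round up: n = 4269.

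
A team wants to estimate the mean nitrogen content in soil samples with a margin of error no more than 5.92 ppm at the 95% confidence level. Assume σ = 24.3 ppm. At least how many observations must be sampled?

For a mean, the margin of error is E = z·σ/√n, so n = (zσ/E)².
At 95% confidence, z = 1.960.
n = (1.960 × 24.3 / 5.92)² = 64.73
Round up: n = 65.

65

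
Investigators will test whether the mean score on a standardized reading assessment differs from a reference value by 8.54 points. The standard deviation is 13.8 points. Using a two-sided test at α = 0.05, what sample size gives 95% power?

n = 34

For a one-sample z-test, n = ((z_{α/2} + z_β)·σ/δ)².
z_{α/2} = 1.960 (two-sided α = 0.05); z_β = 1.645 (power 95% → β = 0.05).
n = (3.605 × 13.8 / 8.54)² = 33.94
Round up: n = 34.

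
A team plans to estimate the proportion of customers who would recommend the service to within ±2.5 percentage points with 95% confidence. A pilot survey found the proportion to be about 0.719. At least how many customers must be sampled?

1242

For a proportion with margin E = 0.025 at 95% confidence, z = 1.960.
n = p̂(1−p̂)(z/E)² = 0.719 × 0.281 × (1.960/0.025)² = 1241.84
Round up: n = 1242.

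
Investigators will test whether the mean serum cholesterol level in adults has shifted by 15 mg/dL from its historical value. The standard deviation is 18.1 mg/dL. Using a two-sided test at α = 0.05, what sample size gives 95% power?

For a one-sample z-test, n = ((z_{α/2} + z_β)·σ/δ)².
z_{α/2} = 1.960 (two-sided α = 0.05); z_β = 1.645 (power 95% → β = 0.05).
n = (3.605 × 18.1 / 15)² = 18.92
Round up: n = 19.

19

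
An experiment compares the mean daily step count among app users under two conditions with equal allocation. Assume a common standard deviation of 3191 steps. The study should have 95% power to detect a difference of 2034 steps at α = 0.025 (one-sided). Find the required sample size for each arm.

For two equal groups, n per group = 2·((z_α + z_β)·σ/δ)².
z_α = 1.960; z_β = 1.645 (power 95%).
n = 2 × (3.605 × 3191 / 2034)² = 2 × 31.99 = 63.98
Round up: n = 64 per group.

64 per group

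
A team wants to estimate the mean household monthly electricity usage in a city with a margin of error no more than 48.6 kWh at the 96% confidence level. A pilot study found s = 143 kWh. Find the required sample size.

For a mean, the margin of error is E = z·σ/√n, so n = (zσ/E)².
At 96% confidence, z = 2.054.
n = (2.054 × 143 / 48.6)² = 36.53
Round up: n = 37.

37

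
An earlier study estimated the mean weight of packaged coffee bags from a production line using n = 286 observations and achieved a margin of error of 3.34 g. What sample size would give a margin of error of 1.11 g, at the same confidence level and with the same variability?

2590

Margin of error scales as 1/√n, so n₂ = n₁·(E₁/E₂)².
n₂ = 286 × (3.34/1.11)² = 286 × 9.054 = 2589.44
Round up: n₂ = 2590.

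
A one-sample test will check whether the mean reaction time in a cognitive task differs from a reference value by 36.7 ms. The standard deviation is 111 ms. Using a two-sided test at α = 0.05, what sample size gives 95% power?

For a one-sample z-test, n = ((z_{α/2} + z_β)·σ/δ)².
z_{α/2} = 1.960 (two-sided α = 0.05); z_β = 1.645 (power 95% → β = 0.05).
n = (3.605 × 111 / 36.7)² = 118.88
Round up: n = 119.

119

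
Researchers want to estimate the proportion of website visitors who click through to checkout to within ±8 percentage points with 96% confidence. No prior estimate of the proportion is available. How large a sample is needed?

For a proportion with margin E = 0.08 at 96% confidence, z = 2.054.
With no prior estimate, use p = 0.5, which maximizes p(1−p) at 0.25.
n = 0.25 × (z/E)² = 0.25 × (2.054/0.08)² = 164.80
Round up: n = 165.

165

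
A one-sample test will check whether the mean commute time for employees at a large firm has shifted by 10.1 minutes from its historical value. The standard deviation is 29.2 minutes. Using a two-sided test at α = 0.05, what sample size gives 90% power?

88

For a one-sample z-test, n = ((z_{α/2} + z_β)·σ/δ)².
z_{α/2} = 1.960 (two-sided α = 0.05); z_β = 1.282 (power 90% → β = 0.1).
n = (3.242 × 29.2 / 10.1)² = 87.85
Round up: n = 88.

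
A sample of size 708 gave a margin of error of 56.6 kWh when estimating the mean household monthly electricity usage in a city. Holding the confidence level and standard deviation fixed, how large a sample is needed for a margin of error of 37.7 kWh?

n = 1596

Margin of error scales as 1/√n, so n₂ = n₁·(E₁/E₂)².
n₂ = 708 × (56.6/37.7)² = 708 × 2.254 = 1595.83
Round up: n₂ = 1596.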